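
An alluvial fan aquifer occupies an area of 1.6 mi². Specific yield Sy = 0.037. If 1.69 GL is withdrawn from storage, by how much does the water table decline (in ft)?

Δh ≈ 36.2 ft

A = 1.6 mi² = 4.144 × 10^6 m²
ΔV = 1.69 GL = 1.69 × 10^6 m³
Δh = ΔV / (Sy × A) = 1.69 × 10^6 m³ / (0.037 × 4.144 × 10^6 m²) = 11.02 m
Δh = 11.02 m = 36.16 ft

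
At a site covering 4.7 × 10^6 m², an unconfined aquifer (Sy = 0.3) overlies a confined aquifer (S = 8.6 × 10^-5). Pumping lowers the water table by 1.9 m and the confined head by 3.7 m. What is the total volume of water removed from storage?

Unconfined: ΔV_u = Sy × A × Δh_u = 0.3 × 4.7 × 10^6 × 1.9 = 2.679 × 10^6 m³
Confined: ΔV_c = S × A × Δh_c = 8.6 × 10^-5 × 4.7 × 10^6 × 3.7 = 1496 m³
Total ΔV = 2.679 × 10^6 + 1496 = 2.68 × 10^6 m³

ΔV ≈ 2.68 × 10^6 m³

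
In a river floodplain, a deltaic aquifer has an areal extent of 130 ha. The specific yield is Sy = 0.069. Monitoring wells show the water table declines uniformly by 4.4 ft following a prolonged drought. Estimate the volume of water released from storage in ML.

A = 130 ha = 1.3 × 10^6 m²
Δh = 4.4 ft = 1.341 m
ΔV = Sy × A × Δh = 0.069 × 1.3 × 10^6 m² × 1.341 m = 1.203 × 10^5 m³
ΔV = 1.203 × 10^5 m³ = 120.3 ML

ΔV ≈ 120 ML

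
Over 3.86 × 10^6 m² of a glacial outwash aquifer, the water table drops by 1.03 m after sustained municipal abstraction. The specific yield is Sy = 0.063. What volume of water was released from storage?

ΔV ≈ 2.5 × 10^5 m³

ΔV = Sy × A × Δh = 0.063 × 3.86 × 10^6 m² × 1.03 m = 2.505 × 10^5 m³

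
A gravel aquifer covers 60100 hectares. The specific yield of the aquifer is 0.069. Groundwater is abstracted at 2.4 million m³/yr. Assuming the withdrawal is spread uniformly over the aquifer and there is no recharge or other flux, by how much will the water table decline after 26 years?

A = 60100 hectares = 6.01 × 10^8 m²
Q = 2.4 million m³/yr = 6575 m³/d
t = 26 years = 9490 d
ΔV = Q × t = 6575 m³/d × 9490 d = 6.24 × 10^7 m³
Δh = ΔV / (Sy × A) = 6.24 × 10^7 / (0.069 × 6.01 × 10^8) = 1.505 m

Δh ≈ 1.5 m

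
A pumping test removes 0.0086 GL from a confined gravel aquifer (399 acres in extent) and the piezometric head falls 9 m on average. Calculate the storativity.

A = 399 acres = 1.615 × 10^6 m²
ΔV = 0.0086 GL = 8600 m³
S = ΔV / (A × Δh) = 8600 m³ / (1.615 × 10^6 m² × 9 m) = 5.918 × 10^-4

S ≈ 5.9 × 10^-4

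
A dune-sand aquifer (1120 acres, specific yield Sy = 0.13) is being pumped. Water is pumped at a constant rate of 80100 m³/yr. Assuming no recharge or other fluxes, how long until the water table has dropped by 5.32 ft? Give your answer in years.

t ≈ 11.9 years

A = 1120 acres = 4.532 × 10^6 m²
Δh = 5.32 ft = 1.622 m
ΔV = Sy × A × Δh = 0.13 × 4.532 × 10^6 × 1.622 = 9.554 × 10^5 m³
Q = 80100 m³/yr = 219.5 m³/d
t = ΔV / Q = 9.554 × 10^5 m³ / 219.5 m³/d = 4354 d
t = 4354 d ≈ 11.93 years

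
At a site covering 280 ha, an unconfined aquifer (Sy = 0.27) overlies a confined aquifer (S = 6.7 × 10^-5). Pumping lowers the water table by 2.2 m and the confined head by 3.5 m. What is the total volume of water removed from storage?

A = 280 ha = 2.8 × 10^6 m²
Unconfined: ΔV_u = Sy × A × Δh_u = 0.27 × 2.8 × 10^6 × 2.2 = 1.663 × 10^6 m³
Confined: ΔV_c = S × A × Δh_c = 6.7 × 10^-5 × 2.8 × 10^6 × 3.5 = 656.6 m³
Total ΔV = 1.663 × 10^6 + 656.6 = 1.664 × 10^6 m³

ΔV ≈ 1.66 × 10^6 m³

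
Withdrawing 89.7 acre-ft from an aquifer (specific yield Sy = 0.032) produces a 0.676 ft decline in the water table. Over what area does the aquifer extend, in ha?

A ≈ 1680 ha

Δh = 0.676 ft = 0.206 m
ΔV = 89.7 acre-ft = 1.106 × 10^5 m³
A = ΔV / (Sy × Δh) = 1.106 × 10^5 / (0.032 × 0.206) = 1.678 × 10^7 m²
A = 1.678 × 10^7 m² = 1678 ha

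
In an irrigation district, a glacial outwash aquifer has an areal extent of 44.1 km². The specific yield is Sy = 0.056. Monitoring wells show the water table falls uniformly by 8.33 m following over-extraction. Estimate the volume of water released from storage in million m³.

ΔV ≈ 20.6 million m³

A = 44.1 km² = 4.41 × 10^7 m²
ΔV = Sy × A × Δh = 0.056 × 4.41 × 10^7 m² × 8.33 m = 2.057 × 10^7 m³
ΔV = 2.057 × 10^7 m³ = 20.57 million m³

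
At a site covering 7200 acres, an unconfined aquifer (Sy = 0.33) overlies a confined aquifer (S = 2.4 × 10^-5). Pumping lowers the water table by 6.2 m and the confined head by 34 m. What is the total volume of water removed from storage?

ΔV ≈ 5.96 × 10^7 m³

A = 7200 acres = 2.914 × 10^7 m²
Unconfined: ΔV_u = Sy × A × Δh_u = 0.33 × 2.914 × 10^7 × 6.2 = 5.962 × 10^7 m³
Confined: ΔV_c = S × A × Δh_c = 2.4 × 10^-5 × 2.914 × 10^7 × 34 = 23780 m³
Total ΔV = 5.962 × 10^7 + 23780 = 5.964 × 10^7 m³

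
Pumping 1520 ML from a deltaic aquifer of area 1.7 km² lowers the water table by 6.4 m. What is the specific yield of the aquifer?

Sy ≈ 0.14

A = 1.7 km² = 1.7 × 10^6 m²
ΔV = 1520 ML = 1.52 × 10^6 m³
Sy = ΔV / (A × Δh) = 1.52 × 10^6 m³ / (1.7 × 10^6 m² × 6.4 m) = 0.1397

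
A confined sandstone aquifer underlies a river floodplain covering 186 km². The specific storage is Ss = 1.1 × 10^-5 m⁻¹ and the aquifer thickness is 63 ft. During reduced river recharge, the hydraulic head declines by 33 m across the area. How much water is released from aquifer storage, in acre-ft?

b = 63 ft = 19.2 m
S = Ss × b = 1.1 × 10^-5 m⁻¹ × 19.2 m = 2.112 × 10^-4
A = 186 km² = 1.86 × 10^8 m²
ΔV = S × A × Δh = 2.112 × 10^-4 × 1.86 × 10^8 m² × 33 m = 1.297 × 10^6 m³
ΔV = 1.297 × 10^6 m³ = 1051 acre-ft

ΔV ≈ 1050 acre-ft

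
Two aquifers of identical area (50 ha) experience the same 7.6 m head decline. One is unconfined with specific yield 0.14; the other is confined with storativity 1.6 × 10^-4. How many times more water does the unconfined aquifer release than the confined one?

ΔV_u / ΔV_c ≈ 875

A = 50 ha = 5 × 10^5 m²
Unconfined: ΔV_u = Sy × A × Δh = 0.14 × 5 × 10^5 × 7.6 = 5.32 × 10^5 m³
Confined: ΔV_c = S × A × Δh = 1.6 × 10^-4 × 5 × 10^5 × 7.6 = 608 m³
Ratio = ΔV_u / ΔV_c = Sy / S = 0.14 / 1.6 × 10^-4 = 875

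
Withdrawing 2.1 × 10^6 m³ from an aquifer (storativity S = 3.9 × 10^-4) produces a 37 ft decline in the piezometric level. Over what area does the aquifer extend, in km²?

Δh = 37 ft = 11.28 m
A = ΔV / (S × Δh) = 2.1 × 10^6 / (3.9 × 10^-4 × 11.28) = 4.775 × 10^8 m²
A = 4.775 × 10^8 m² = 477.5 km²

A ≈ 477 km²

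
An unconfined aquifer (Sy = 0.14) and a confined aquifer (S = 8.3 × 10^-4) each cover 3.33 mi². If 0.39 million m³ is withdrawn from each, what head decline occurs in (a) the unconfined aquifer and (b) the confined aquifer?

A = 3.33 mi² = 8.625 × 10^6 m²
ΔV = 0.39 million m³ = 3.9 × 10^5 m³
Unconfined: Δh_u = ΔV/(Sy·A) = 3.9 × 10^5/(0.14 × 8.625 × 10^6) = 0.323 m
Confined: Δh_c = ΔV/(S·A) = 3.9 × 10^5/(8.3 × 10^-4 × 8.625 × 10^6) = 54.48 m

Δh_u ≈ 0.323 m; Δh_c ≈ 54.5 m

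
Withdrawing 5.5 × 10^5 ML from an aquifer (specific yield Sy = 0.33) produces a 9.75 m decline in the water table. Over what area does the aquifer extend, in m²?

A ≈ 1.71 × 10^8 m²

ΔV = 5.5 × 10^5 ML = 5.5 × 10^8 m³
A = ΔV / (Sy × Δh) = 5.5 × 10^8 / (0.33 × 9.75) = 1.709 × 10^8 m²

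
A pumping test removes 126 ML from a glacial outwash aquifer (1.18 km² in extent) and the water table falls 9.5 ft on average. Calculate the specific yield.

Sy ≈ 0.037

A = 1.18 km² = 1.18 × 10^6 m²
Δh = 9.5 ft = 2.896 m
ΔV = 126 ML = 1.26 × 10^5 m³
Sy = ΔV / (A × Δh) = 1.26 × 10^5 m³ / (1.18 × 10^6 m² × 2.896 m) = 0.03688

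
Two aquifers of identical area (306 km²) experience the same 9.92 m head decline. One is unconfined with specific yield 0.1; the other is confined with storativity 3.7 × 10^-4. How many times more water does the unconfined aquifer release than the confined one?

A = 306 km² = 3.06 × 10^8 m²
Unconfined: ΔV_u = Sy × A × Δh = 0.1 × 3.06 × 10^8 × 9.92 = 3.036 × 10^8 m³
Confined: ΔV_c = S × A × Δh = 3.7 × 10^-4 × 3.06 × 10^8 × 9.92 = 1.123 × 10^6 m³
Ratio = ΔV_u / ΔV_c = Sy / S = 0.1 / 3.7 × 10^-4 = 270.3

ΔV_u / ΔV_c ≈ 270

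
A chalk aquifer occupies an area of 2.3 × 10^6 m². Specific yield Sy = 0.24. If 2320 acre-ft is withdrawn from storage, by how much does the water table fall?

ΔV = 2320 acre-ft = 2.862 × 10^6 m³
Δh = ΔV / (Sy × A) = 2.862 × 10^6 m³ / (0.24 × 2.3 × 10^6 m²) = 5.184 m

Δh ≈ 5.18 m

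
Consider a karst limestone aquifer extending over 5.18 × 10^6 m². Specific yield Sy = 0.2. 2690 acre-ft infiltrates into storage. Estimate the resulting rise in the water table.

ΔV = 2690 acre-ft = 3.318 × 10^6 m³
Δh = ΔV / (Sy × A) = 3.318 × 10^6 m³ / (0.2 × 5.18 × 10^6 m²) = 3.203 m

Δh ≈ 3.2 m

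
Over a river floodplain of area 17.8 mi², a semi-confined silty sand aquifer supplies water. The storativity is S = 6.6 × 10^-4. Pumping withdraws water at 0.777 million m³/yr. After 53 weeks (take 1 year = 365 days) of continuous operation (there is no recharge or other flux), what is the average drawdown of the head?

Δh ≈ 26 m

A = 17.8 mi² = 4.61 × 10^7 m²
Q = 0.777 million m³/yr = 2129 m³/d
t = 53 weeks = 371 d
ΔV = Q × t = 2129 m³/d × 371 d = 7.898 × 10^5 m³
Δh = ΔV / (S × A) = 7.898 × 10^5 / (6.6 × 10^-4 × 4.61 × 10^7) = 25.96 m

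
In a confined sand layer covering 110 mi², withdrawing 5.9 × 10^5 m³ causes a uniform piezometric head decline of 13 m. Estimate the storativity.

S ≈ 1.6 × 10^-4

A = 110 mi² = 2.849 × 10^8 m²
S = ΔV / (A × Δh) = 5.9 × 10^5 m³ / (2.849 × 10^8 m² × 13 m) = 1.593 × 10^-4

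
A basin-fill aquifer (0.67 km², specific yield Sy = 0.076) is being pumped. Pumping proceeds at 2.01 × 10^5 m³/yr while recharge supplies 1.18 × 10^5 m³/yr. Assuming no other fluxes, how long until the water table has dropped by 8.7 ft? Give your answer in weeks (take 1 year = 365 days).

A = 0.67 km² = 6.7 × 10^5 m²
Δh = 8.7 ft = 2.652 m
ΔV = Sy × A × Δh = 0.076 × 6.7 × 10^5 × 2.652 = 1.35 × 10^5 m³
Net withdrawal = 2.01 × 10^5 − 1.18 × 10^5 = 83000 m³/yr = 227.4 m³/d
t = ΔV / Q = 1.35 × 10^5 m³ / 227.4 m³/d = 593.8 d
t = 593.8 d ≈ 84.83 weeks

t ≈ 84.8 weeks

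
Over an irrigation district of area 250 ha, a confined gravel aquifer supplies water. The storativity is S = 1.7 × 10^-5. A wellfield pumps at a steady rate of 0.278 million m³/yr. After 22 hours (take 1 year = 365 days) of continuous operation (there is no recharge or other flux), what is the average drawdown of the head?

A = 250 ha = 2.5 × 10^6 m²
Q = 0.278 million m³/yr = 761.6 m³/d
t = 22 hours = 0.9167 d
ΔV = Q × t = 761.6 m³/d × 0.9167 d = 698.2 m³
Δh = ΔV / (S × A) = 698.2 / (1.7 × 10^-5 × 2.5 × 10^6) = 16.43 m

Δh ≈ 16.4 m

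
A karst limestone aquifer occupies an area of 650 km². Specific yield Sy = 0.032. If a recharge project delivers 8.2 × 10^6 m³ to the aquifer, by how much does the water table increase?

Δh ≈ 0.394 m

A = 650 km² = 6.5 × 10^8 m²
Δh = ΔV / (Sy × A) = 8.2 × 10^6 m³ / (0.032 × 6.5 × 10^8 m²) = 0.3942 m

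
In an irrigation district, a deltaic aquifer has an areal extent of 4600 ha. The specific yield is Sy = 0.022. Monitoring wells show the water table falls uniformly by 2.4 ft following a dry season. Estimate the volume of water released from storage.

A = 4600 ha = 4.6 × 10^7 m²
Δh = 2.4 ft = 0.7315 m
ΔV = Sy × A × Δh = 0.022 × 4.6 × 10^7 m² × 0.7315 m = 7.403 × 10^5 m³

ΔV ≈ 7.4 × 10^5 m³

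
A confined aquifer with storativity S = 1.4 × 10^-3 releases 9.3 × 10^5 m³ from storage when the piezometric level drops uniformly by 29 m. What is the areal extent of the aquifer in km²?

A ≈ 22.9 km²

A = ΔV / (S × Δh) = 9.3 × 10^5 / (0.0014 × 29) = 2.291 × 10^7 m²
A = 2.291 × 10^7 m² = 22.91 km²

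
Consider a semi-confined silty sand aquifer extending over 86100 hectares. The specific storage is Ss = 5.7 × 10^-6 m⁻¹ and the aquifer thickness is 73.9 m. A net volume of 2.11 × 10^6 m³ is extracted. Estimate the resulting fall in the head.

S = Ss × b = 5.7 × 10^-6 m⁻¹ × 73.9 m = 4.212 × 10^-4
A = 86100 hectares = 8.61 × 10^8 m²
Δh = ΔV / (S × A) = 2.11 × 10^6 m³ / (4.212 × 10^-4 × 8.61 × 10^8 m²) = 5.818 m

Δh ≈ 5.82 m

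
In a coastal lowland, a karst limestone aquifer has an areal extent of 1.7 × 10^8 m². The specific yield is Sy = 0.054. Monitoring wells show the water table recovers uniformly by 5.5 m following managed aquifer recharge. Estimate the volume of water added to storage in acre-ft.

ΔV = Sy × A × Δh = 0.054 × 1.7 × 10^8 m² × 5.5 m = 5.049 × 10^7 m³
ΔV = 5.049 × 10^7 m³ = 40930 acre-ft

ΔV ≈ 40900 acre-ft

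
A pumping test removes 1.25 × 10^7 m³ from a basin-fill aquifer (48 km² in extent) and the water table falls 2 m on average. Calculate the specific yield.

Sy ≈ 0.13

A = 48 km² = 4.8 × 10^7 m²
Sy = ΔV / (A × Δh) = 1.25 × 10^7 m³ / (4.8 × 10^7 m² × 2 m) = 0.1302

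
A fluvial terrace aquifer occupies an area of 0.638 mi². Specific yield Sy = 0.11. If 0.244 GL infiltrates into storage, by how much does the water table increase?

Δh ≈ 1.34 m

A = 0.638 mi² = 1.652 × 10^6 m²
ΔV = 0.244 GL = 2.44 × 10^5 m³
Δh = ΔV / (Sy × A) = 2.44 × 10^5 m³ / (0.11 × 1.652 × 10^6 m²) = 1.342 m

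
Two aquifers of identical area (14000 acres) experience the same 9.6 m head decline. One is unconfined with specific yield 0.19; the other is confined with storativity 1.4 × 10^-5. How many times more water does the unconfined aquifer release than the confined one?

ΔV_u / ΔV_c ≈ 13600

A = 14000 acres = 5.666 × 10^7 m²
Unconfined: ΔV_u = Sy × A × Δh = 0.19 × 5.666 × 10^7 × 9.6 = 1.033 × 10^8 m³
Confined: ΔV_c = S × A × Δh = 1.4 × 10^-5 × 5.666 × 10^7 × 9.6 = 7615 m³
Ratio = ΔV_u / ΔV_c = Sy / S = 0.19 / 1.4 × 10^-5 = 13570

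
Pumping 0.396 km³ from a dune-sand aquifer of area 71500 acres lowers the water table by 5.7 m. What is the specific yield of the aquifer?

Sy ≈ 0.24

A = 71500 acres = 2.894 × 10^8 m²
ΔV = 0.396 km³ = 3.96 × 10^8 m³
Sy = ΔV / (A × Δh) = 3.96 × 10^8 m³ / (2.894 × 10^8 m² × 5.7 m) = 0.2401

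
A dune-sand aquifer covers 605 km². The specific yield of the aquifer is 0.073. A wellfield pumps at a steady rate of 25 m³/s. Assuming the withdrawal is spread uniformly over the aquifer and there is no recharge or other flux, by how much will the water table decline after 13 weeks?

A = 605 km² = 6.05 × 10^8 m²
Q = 25 m³/s = 2.16 × 10^6 m³/d
t = 13 weeks = 91 d
ΔV = Q × t = 2.16 × 10^6 m³/d × 91 d = 1.966 × 10^8 m³
Δh = ΔV / (Sy × A) = 1.966 × 10^8 / (0.073 × 6.05 × 10^8) = 4.451 m

Δh ≈ 4.45 m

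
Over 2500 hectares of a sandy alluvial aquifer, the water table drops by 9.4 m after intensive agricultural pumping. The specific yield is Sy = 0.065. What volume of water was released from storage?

A = 2500 hectares = 2.5 × 10^7 m²
ΔV = Sy × A × Δh = 0.065 × 2.5 × 10^7 m² × 9.4 m = 1.528 × 10^7 m³

ΔV ≈ 1.53 × 10^7 m³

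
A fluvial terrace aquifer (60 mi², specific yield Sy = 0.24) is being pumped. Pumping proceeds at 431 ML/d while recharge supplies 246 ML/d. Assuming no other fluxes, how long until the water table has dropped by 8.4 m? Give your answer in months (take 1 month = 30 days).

A = 60 mi² = 1.554 × 10^8 m²
ΔV = Sy × A × Δh = 0.24 × 1.554 × 10^8 × 8.4 = 3.133 × 10^8 m³
Net withdrawal = 431 − 246 = 185 ML/d = 1.85 × 10^5 m³/d
t = ΔV / Q = 3.133 × 10^8 m³ / 1.85 × 10^5 m³/d = 1693 d
t = 1693 d ≈ 56.45 months

t ≈ 56.4 months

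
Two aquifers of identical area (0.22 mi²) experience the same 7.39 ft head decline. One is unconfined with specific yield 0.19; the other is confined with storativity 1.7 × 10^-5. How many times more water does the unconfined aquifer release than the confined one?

A = 0.22 mi² = 5.698 × 10^5 m²
Δh = 7.39 ft = 2.252 m
Unconfined: ΔV_u = Sy × A × Δh = 0.19 × 5.698 × 10^5 × 2.252 = 2.439 × 10^5 m³
Confined: ΔV_c = S × A × Δh = 1.7 × 10^-5 × 5.698 × 10^5 × 2.252 = 21.82 m³
Ratio = ΔV_u / ΔV_c = Sy / S = 0.19 / 1.7 × 10^-5 = 11180

ΔV_u / ΔV_c ≈ 11200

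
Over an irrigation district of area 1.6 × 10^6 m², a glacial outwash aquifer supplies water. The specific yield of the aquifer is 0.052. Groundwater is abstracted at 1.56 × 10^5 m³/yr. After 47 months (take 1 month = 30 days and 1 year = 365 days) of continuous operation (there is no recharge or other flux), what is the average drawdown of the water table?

Δh ≈ 7.24 m

Q = 1.56 × 10^5 m³/yr = 427.4 m³/d
t = 47 months = 1410 d
ΔV = Q × t = 427.4 m³/d × 1410 d = 6.026 × 10^5 m³
Δh = ΔV / (Sy × A) = 6.026 × 10^5 / (0.052 × 1.6 × 10^6) = 7.243 m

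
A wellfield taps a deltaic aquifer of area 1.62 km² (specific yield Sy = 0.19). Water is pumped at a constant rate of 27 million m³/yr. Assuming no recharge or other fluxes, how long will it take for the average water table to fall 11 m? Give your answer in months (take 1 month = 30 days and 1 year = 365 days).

A = 1.62 km² = 1.62 × 10^6 m²
ΔV = Sy × A × Δh = 0.19 × 1.62 × 10^6 × 11 = 3.386 × 10^6 m³
Q = 27 million m³/yr = 73970 m³/d
t = ΔV / Q = 3.386 × 10^6 m³ / 73970 m³/d = 45.77 d
t = 45.77 d ≈ 1.526 months

t ≈ 1.53 months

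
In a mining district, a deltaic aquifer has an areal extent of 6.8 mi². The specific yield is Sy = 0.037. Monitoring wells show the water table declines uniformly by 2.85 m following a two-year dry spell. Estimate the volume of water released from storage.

ΔV ≈ 1.86 × 10^6 m³

A = 6.8 mi² = 1.761 × 10^7 m²
ΔV = Sy × A × Δh = 0.037 × 1.761 × 10^7 m² × 2.85 m = 1.857 × 10^6 m³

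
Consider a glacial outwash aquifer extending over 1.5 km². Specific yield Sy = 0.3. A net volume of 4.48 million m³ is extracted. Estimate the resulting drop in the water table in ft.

Δh ≈ 32.7 ft

A = 1.5 km² = 1.5 × 10^6 m²
ΔV = 4.48 million m³ = 4.48 × 10^6 m³
Δh = ΔV / (Sy × A) = 4.48 × 10^6 m³ / (0.3 × 1.5 × 10^6 m²) = 9.956 m
Δh = 9.956 m = 32.66 ft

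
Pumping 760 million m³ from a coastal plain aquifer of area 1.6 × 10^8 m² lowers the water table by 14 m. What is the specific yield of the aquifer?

ΔV = 760 million m³ = 7.6 × 10^8 m³
Sy = ΔV / (A × Δh) = 7.6 × 10^8 m³ / (1.6 × 10^8 m² × 14 m) = 0.3393

Sy ≈ 0.34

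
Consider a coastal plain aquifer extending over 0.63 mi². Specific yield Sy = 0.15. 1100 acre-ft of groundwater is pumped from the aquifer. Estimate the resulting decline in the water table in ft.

Δh ≈ 18.2 ft

A = 0.63 mi² = 1.632 × 10^6 m²
ΔV = 1100 acre-ft = 1.357 × 10^6 m³
Δh = ΔV / (Sy × A) = 1.357 × 10^6 m³ / (0.15 × 1.632 × 10^6 m²) = 5.544 m
Δh = 5.544 m = 18.19 ft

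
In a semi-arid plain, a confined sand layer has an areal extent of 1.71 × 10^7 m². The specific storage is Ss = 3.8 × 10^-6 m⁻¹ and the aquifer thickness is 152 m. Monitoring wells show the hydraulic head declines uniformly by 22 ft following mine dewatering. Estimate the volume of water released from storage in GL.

S = Ss × b = 3.8 × 10^-6 m⁻¹ × 152 m = 5.776 × 10^-4
Δh = 22 ft = 6.706 m
ΔV = S × A × Δh = 5.776 × 10^-4 × 1.71 × 10^7 m² × 6.706 m = 66230 m³
ΔV = 66230 m³ = 0.06623 GL

ΔV ≈ 0.0662 GL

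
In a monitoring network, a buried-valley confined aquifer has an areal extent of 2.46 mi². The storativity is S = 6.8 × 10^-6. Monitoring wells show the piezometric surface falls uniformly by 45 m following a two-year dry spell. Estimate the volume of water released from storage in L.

A = 2.46 mi² = 6.371 × 10^6 m²
ΔV = S × A × Δh = 6.8 × 10^-6 × 6.371 × 10^6 m² × 45 m = 1950 m³
ΔV = 1950 m³ = 1.95 × 10^6 L

ΔV ≈ 1.95 × 10^6 L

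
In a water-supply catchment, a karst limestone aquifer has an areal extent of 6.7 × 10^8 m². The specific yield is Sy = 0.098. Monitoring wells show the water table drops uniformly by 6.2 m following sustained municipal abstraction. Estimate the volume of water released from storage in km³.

ΔV ≈ 0.407 km³

ΔV = Sy × A × Δh = 0.098 × 6.7 × 10^8 m² × 6.2 m = 4.071 × 10^8 m³
ΔV = 4.071 × 10^8 m³ = 0.4071 km³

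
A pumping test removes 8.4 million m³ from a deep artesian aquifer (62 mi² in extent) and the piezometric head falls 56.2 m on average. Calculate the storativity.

S ≈ 9.3 × 10^-4

A = 62 mi² = 1.606 × 10^8 m²
ΔV = 8.4 million m³ = 8.4 × 10^6 m³
S = ΔV / (A × Δh) = 8.4 × 10^6 m³ / (1.606 × 10^8 m² × 56.2 m) = 9.308 × 10^-4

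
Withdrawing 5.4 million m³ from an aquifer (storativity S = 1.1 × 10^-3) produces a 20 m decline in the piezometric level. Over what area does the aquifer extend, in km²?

A ≈ 245 km²

ΔV = 5.4 million m³ = 5.4 × 10^6 m³
A = ΔV / (S × Δh) = 5.4 × 10^6 / (0.0011 × 20) = 2.455 × 10^8 m²
A = 2.455 × 10^8 m² = 245.5 km²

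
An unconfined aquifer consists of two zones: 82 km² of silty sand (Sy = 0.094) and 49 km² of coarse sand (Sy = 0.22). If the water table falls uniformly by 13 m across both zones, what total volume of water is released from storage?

A₁ = 82 km² = 8.2 × 10^7 m²; A₂ = 49 km² = 4.9 × 10^7 m²
ΔV₁ = 0.094 × 8.2 × 10^7 × 13 = 1.002 × 10^8 m³
ΔV₂ = 0.22 × 4.9 × 10^7 × 13 = 1.401 × 10^8 m³
ΔV = ΔV₁ + ΔV₂ = 2.403 × 10^8 m³

ΔV ≈ 2.4 × 10^8 m³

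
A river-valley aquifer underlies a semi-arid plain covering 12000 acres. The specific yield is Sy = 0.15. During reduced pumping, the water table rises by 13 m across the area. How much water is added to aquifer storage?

ΔV ≈ 9.47 × 10^7 m³

A = 12000 acres = 4.856 × 10^7 m²
ΔV = Sy × A × Δh = 0.15 × 4.856 × 10^7 m² × 13 m = 9.47 × 10^7 m³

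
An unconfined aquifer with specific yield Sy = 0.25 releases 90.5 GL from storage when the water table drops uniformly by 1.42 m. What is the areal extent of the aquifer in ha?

ΔV = 90.5 GL = 9.05 × 10^7 m³
A = ΔV / (Sy × Δh) = 9.05 × 10^7 / (0.25 × 1.42) = 2.549 × 10^8 m²
A = 2.549 × 10^8 m² = 25490 ha

A ≈ 25500 ha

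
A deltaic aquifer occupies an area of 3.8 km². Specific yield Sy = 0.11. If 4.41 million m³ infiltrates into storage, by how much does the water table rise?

Δh ≈ 10.6 m

A = 3.8 km² = 3.8 × 10^6 m²
ΔV = 4.41 million m³ = 4.41 × 10^6 m³
Δh = ΔV / (Sy × A) = 4.41 × 10^6 m³ / (0.11 × 3.8 × 10^6 m²) = 10.55 m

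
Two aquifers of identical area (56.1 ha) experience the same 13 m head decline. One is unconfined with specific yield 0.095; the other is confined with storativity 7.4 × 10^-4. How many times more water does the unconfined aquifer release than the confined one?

A = 56.1 ha = 5.61 × 10^5 m²
Unconfined: ΔV_u = Sy × A × Δh = 0.095 × 5.61 × 10^5 × 13 = 6.928 × 10^5 m³
Confined: ΔV_c = S × A × Δh = 7.4 × 10^-4 × 5.61 × 10^5 × 13 = 5397 m³
Ratio = ΔV_u / ΔV_c = Sy / S = 0.095 / 7.4 × 10^-4 = 128.4

ΔV_u / ΔV_c ≈ 128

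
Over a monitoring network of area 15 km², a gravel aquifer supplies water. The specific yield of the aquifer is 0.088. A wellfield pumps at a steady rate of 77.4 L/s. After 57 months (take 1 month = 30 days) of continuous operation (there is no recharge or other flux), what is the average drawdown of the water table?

A = 15 km² = 1.5 × 10^7 m²
Q = 77.4 L/s = 6687 m³/d
t = 57 months = 1710 d
ΔV = Q × t = 6687 m³/d × 1710 d = 1.144 × 10^7 m³
Δh = ΔV / (Sy × A) = 1.144 × 10^7 / (0.088 × 1.5 × 10^7) = 8.663 m

Δh ≈ 8.66 m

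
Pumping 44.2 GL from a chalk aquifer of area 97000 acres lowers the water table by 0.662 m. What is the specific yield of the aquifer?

Sy ≈ 0.17

A = 97000 acres = 3.925 × 10^8 m²
ΔV = 44.2 GL = 4.42 × 10^7 m³
Sy = ΔV / (A × Δh) = 4.42 × 10^7 m³ / (3.925 × 10^8 m² × 0.662 m) = 0.1701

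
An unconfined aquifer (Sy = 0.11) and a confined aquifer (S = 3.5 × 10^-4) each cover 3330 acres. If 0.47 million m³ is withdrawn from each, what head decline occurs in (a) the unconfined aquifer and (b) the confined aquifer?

A = 3330 acres = 1.348 × 10^7 m²
ΔV = 0.47 million m³ = 4.7 × 10^5 m³
Unconfined: Δh_u = ΔV/(Sy·A) = 4.7 × 10^5/(0.11 × 1.348 × 10^7) = 0.3171 m
Confined: Δh_c = ΔV/(S·A) = 4.7 × 10^5/(3.5 × 10^-4 × 1.348 × 10^7) = 99.65 m

Δh_u ≈ 0.317 m; Δh_c ≈ 99.6 m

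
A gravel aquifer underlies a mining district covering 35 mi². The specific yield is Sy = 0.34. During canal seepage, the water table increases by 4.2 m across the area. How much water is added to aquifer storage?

ΔV ≈ 1.29 × 10^8 m³

A = 35 mi² = 9.065 × 10^7 m²
ΔV = Sy × A × Δh = 0.34 × 9.065 × 10^7 m² × 4.2 m = 1.294 × 10^8 m³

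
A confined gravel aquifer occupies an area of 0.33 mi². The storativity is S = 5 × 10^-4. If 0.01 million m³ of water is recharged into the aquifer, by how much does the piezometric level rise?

Δh ≈ 23.4 m

A = 0.33 mi² = 8.547 × 10^5 m²
ΔV = 0.01 million m³ = 10000 m³
Δh = ΔV / (S × A) = 10000 m³ / (5 × 10^-4 × 8.547 × 10^5 m²) = 23.4 m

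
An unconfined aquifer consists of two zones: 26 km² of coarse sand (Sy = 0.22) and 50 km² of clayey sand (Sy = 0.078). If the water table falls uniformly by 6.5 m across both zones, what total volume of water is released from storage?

A₁ = 26 km² = 2.6 × 10^7 m²; A₂ = 50 km² = 5 × 10^7 m²
ΔV₁ = 0.22 × 2.6 × 10^7 × 6.5 = 3.718 × 10^7 m³
ΔV₂ = 0.078 × 5 × 10^7 × 6.5 = 2.535 × 10^7 m³
ΔV = ΔV₁ + ΔV₂ = 6.253 × 10^7 m³

ΔV ≈ 6.25 × 10^7 m³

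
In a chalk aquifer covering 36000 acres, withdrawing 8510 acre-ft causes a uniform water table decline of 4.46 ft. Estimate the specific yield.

Sy ≈ 0.053

A = 36000 acres = 1.457 × 10^8 m²
Δh = 4.46 ft = 1.359 m
ΔV = 8510 acre-ft = 1.05 × 10^7 m³
Sy = ΔV / (A × Δh) = 1.05 × 10^7 m³ / (1.457 × 10^8 m² × 1.359 m) = 0.053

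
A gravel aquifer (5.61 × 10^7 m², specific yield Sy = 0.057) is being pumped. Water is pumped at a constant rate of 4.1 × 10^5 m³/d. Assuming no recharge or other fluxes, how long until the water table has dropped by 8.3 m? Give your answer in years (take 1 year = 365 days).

t ≈ 0.177 years

ΔV = Sy × A × Δh = 0.057 × 5.61 × 10^7 × 8.3 = 2.654 × 10^7 m³
t = ΔV / Q = 2.654 × 10^7 m³ / 4.1 × 10^5 m³/d = 64.73 d
t = 64.73 d ≈ 0.1774 years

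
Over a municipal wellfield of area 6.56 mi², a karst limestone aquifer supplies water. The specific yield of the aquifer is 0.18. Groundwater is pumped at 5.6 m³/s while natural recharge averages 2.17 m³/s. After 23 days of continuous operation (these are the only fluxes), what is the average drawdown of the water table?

Δh ≈ 2.23 m

A = 6.56 mi² = 1.699 × 10^7 m²
Net abstraction = 5.6 − 2.17 = 3.43 m³/s
Q_net = 3.43 m³/s = 2.964 × 10^5 m³/d
ΔV = Q × t = 2.964 × 10^5 m³/d × 23 d = 6.816 × 10^6 m³
Δh = ΔV / (Sy × A) = 6.816 × 10^6 / (0.18 × 1.699 × 10^7) = 2.229 m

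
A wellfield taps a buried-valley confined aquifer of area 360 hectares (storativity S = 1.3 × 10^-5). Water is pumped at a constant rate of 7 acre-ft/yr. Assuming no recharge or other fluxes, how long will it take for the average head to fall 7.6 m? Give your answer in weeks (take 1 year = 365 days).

A = 360 hectares = 3.6 × 10^6 m²
ΔV = S × A × Δh = 1.3 × 10^-5 × 3.6 × 10^6 × 7.6 = 355.7 m³
Q = 7 acre-ft/yr = 23.66 m³/d
t = ΔV / Q = 355.7 m³ / 23.66 m³/d = 15.04 d
t = 15.04 d ≈ 2.148 weeks

t ≈ 2.15 weeks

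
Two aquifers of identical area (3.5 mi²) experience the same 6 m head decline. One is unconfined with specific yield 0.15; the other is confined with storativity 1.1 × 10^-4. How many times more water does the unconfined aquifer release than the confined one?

ΔV_u / ΔV_c ≈ 1360

A = 3.5 mi² = 9.065 × 10^6 m²
Unconfined: ΔV_u = Sy × A × Δh = 0.15 × 9.065 × 10^6 × 6 = 8.158 × 10^6 m³
Confined: ΔV_c = S × A × Δh = 1.1 × 10^-4 × 9.065 × 10^6 × 6 = 5983 m³
Ratio = ΔV_u / ΔV_c = Sy / S = 0.15 / 1.1 × 10^-4 = 1364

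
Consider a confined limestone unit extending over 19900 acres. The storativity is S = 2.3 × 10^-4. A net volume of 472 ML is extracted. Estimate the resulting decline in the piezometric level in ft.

Δh ≈ 83.6 ft

A = 19900 acres = 8.053 × 10^7 m²
ΔV = 472 ML = 4.72 × 10^5 m³
Δh = ΔV / (S × A) = 4.72 × 10^5 m³ / (2.3 × 10^-4 × 8.053 × 10^7 m²) = 25.48 m
Δh = 25.48 m = 83.6 ft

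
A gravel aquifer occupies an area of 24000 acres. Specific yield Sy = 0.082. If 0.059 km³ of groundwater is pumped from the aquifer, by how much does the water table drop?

A = 24000 acres = 9.712 × 10^7 m²
ΔV = 0.059 km³ = 5.9 × 10^7 m³
Δh = ΔV / (Sy × A) = 5.9 × 10^7 m³ / (0.082 × 9.712 × 10^7 m²) = 7.408 m

Δh ≈ 7.41 m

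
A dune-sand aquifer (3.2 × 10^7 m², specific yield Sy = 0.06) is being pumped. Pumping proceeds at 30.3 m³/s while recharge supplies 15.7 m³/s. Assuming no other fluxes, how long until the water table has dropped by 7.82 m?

t ≈ 11.9 days

ΔV = Sy × A × Δh = 0.06 × 3.2 × 10^7 × 7.82 = 1.501 × 10^7 m³
Net withdrawal = 30.3 − 15.7 = 14.6 m³/s = 1.261 × 10^6 m³/d
t = ΔV / Q = 1.501 × 10^7 m³ / 1.261 × 10^6 m³/d = 11.9 d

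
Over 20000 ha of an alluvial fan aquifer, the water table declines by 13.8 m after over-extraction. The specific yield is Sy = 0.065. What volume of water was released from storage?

A = 20000 ha = 2 × 10^8 m²
ΔV = Sy × A × Δh = 0.065 × 2 × 10^8 m² × 13.8 m = 1.794 × 10^8 m³

ΔV ≈ 1.79 × 10^8 m³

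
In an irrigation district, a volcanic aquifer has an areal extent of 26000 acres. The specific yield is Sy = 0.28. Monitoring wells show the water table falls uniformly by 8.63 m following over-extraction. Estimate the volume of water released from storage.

A = 26000 acres = 1.052 × 10^8 m²
ΔV = Sy × A × Δh = 0.28 × 1.052 × 10^8 m² × 8.63 m = 2.542 × 10^8 m³

ΔV ≈ 2.54 × 10^8 m³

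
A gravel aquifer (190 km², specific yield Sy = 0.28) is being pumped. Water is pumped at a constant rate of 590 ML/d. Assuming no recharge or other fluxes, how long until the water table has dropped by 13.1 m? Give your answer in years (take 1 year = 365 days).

A = 190 km² = 1.9 × 10^8 m²
ΔV = Sy × A × Δh = 0.28 × 1.9 × 10^8 × 13.1 = 6.969 × 10^8 m³
Q = 590 ML/d = 5.9 × 10^5 m³/d
t = ΔV / Q = 6.969 × 10^8 m³ / 5.9 × 10^5 m³/d = 1181 d
t = 1181 d ≈ 3.236 years

t ≈ 3.24 years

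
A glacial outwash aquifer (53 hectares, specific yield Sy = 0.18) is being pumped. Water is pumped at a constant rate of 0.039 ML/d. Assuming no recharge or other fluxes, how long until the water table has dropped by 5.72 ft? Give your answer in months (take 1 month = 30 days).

t ≈ 142 months

A = 53 hectares = 5.3 × 10^5 m²
Δh = 5.72 ft = 1.743 m
ΔV = Sy × A × Δh = 0.18 × 5.3 × 10^5 × 1.743 = 1.663 × 10^5 m³
Q = 0.039 ML/d = 39 m³/d
t = ΔV / Q = 1.663 × 10^5 m³ / 39 m³/d = 4265 d
t = 4265 d ≈ 142.2 months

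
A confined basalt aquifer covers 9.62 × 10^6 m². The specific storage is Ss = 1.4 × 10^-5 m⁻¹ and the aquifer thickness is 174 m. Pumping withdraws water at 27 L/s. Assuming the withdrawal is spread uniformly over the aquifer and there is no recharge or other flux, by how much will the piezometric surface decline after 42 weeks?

Δh ≈ 29.3 m

S = Ss × b = 1.4 × 10^-5 m⁻¹ × 174 m = 2.436 × 10^-3
Q = 27 L/s = 2333 m³/d
t = 42 weeks = 294 d
ΔV = Q × t = 2333 m³/d × 294 d = 6.858 × 10^5 m³
Δh = ΔV / (S × A) = 6.858 × 10^5 / (0.002436 × 9.62 × 10^6) = 29.27 m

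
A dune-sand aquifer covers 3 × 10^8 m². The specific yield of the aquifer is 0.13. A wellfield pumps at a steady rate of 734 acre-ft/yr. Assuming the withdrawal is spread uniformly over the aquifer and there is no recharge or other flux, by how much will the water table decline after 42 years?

Δh ≈ 0.975 m

Q = 734 acre-ft/yr = 2480 m³/d
t = 42 years = 15330 d
ΔV = Q × t = 2480 m³/d × 15330 d = 3.803 × 10^7 m³
Δh = ΔV / (Sy × A) = 3.803 × 10^7 / (0.13 × 3 × 10^8) = 0.975 m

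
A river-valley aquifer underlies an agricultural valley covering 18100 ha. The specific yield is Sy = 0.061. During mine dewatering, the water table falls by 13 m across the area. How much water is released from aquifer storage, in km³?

A = 18100 ha = 1.81 × 10^8 m²
ΔV = Sy × A × Δh = 0.061 × 1.81 × 10^8 m² × 13 m = 1.435 × 10^8 m³
ΔV = 1.435 × 10^8 m³ = 0.1435 km³

ΔV ≈ 0.144 km³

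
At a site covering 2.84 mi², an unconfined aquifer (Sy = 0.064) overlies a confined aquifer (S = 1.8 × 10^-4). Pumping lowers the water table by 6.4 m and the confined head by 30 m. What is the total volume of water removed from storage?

A = 2.84 mi² = 7.356 × 10^6 m²
Unconfined: ΔV_u = Sy × A × Δh_u = 0.064 × 7.356 × 10^6 × 6.4 = 3.013 × 10^6 m³
Confined: ΔV_c = S × A × Δh_c = 1.8 × 10^-4 × 7.356 × 10^6 × 30 = 39720 m³
Total ΔV = 3.013 × 10^6 + 39720 = 3.053 × 10^6 m³

ΔV ≈ 3.05 × 10^6 m³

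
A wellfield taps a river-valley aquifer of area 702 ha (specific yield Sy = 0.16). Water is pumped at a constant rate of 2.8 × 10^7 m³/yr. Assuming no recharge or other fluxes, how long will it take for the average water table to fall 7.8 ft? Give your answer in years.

t ≈ 0.0954 years

A = 702 ha = 7.02 × 10^6 m²
Δh = 7.8 ft = 2.377 m
ΔV = Sy × A × Δh = 0.16 × 7.02 × 10^6 × 2.377 = 2.67 × 10^6 m³
Q = 2.8 × 10^7 m³/yr = 76710 m³/d
t = ΔV / Q = 2.67 × 10^6 m³ / 76710 m³/d = 34.81 d
t = 34.81 d ≈ 0.09537 years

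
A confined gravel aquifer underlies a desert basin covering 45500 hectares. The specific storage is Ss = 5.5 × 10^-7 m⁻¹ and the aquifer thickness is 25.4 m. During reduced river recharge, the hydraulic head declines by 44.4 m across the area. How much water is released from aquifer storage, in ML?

ΔV ≈ 282 ML

S = Ss × b = 5.5 × 10^-7 m⁻¹ × 25.4 m = 1.397 × 10^-5
A = 45500 hectares = 4.55 × 10^8 m²
ΔV = S × A × Δh = 1.397 × 10^-5 × 4.55 × 10^8 m² × 44.4 m = 2.822 × 10^5 m³
ΔV = 2.822 × 10^5 m³ = 282.2 ML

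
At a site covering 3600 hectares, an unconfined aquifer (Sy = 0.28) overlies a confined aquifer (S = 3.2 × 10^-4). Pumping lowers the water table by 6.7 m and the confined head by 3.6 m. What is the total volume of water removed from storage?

A = 3600 hectares = 3.6 × 10^7 m²
Unconfined: ΔV_u = Sy × A × Δh_u = 0.28 × 3.6 × 10^7 × 6.7 = 6.754 × 10^7 m³
Confined: ΔV_c = S × A × Δh_c = 3.2 × 10^-4 × 3.6 × 10^7 × 3.6 = 41470 m³
Total ΔV = 6.754 × 10^7 + 41470 = 6.758 × 10^7 m³

ΔV ≈ 6.76 × 10^7 m³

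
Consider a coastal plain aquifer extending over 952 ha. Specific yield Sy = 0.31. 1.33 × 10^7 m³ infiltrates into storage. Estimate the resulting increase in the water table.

Δh ≈ 4.51 m

A = 952 ha = 9.52 × 10^6 m²
Δh = ΔV / (Sy × A) = 1.33 × 10^7 m³ / (0.31 × 9.52 × 10^6 m²) = 4.507 m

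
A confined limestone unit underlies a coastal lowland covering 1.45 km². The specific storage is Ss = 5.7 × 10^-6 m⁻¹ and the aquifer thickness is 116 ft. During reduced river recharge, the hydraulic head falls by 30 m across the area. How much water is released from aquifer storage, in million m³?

ΔV ≈ 0.00877 million m³

b = 116 ft = 35.36 m
S = Ss × b = 5.7 × 10^-6 m⁻¹ × 35.36 m = 2.015 × 10^-4
A = 1.45 km² = 1.45 × 10^6 m²
ΔV = S × A × Δh = 2.015 × 10^-4 × 1.45 × 10^6 m² × 30 m = 8767 m³
ΔV = 8767 m³ = 0.008767 million m³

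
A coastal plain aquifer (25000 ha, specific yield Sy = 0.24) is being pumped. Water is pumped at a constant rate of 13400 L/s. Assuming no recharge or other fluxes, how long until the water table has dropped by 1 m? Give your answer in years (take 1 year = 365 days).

t ≈ 0.142 years

A = 25000 ha = 2.5 × 10^8 m²
ΔV = Sy × A × Δh = 0.24 × 2.5 × 10^8 × 1 = 6 × 10^7 m³
Q = 13400 L/s = 1.158 × 10^6 m³/d
t = ΔV / Q = 6 × 10^7 m³ / 1.158 × 10^6 m³/d = 51.82 d
t = 51.82 d ≈ 0.142 years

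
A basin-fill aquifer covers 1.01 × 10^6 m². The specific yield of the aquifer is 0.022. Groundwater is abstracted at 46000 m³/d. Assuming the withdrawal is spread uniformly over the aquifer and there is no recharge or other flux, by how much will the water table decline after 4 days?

Δh ≈ 8.28 m

ΔV = Q × t = 46000 m³/d × 4 d = 1.84 × 10^5 m³
Δh = ΔV / (Sy × A) = 1.84 × 10^5 / (0.022 × 1.01 × 10^6) = 8.281 m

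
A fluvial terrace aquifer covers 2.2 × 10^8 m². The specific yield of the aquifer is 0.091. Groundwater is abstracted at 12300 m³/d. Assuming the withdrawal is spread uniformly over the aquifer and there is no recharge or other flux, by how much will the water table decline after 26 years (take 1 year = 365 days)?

t = 26 years = 9490 d
ΔV = Q × t = 12300 m³/d × 9490 d = 1.167 × 10^8 m³
Δh = ΔV / (Sy × A) = 1.167 × 10^8 / (0.091 × 2.2 × 10^8) = 5.831 m

Δh ≈ 5.83 m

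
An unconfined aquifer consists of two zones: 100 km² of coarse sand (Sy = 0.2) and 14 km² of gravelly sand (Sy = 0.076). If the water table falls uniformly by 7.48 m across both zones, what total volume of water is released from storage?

ΔV ≈ 1.58 × 10^8 m³

A₁ = 100 km² = 1 × 10^8 m²; A₂ = 14 km² = 1.4 × 10^7 m²
ΔV₁ = 0.2 × 1 × 10^8 × 7.48 = 1.496 × 10^8 m³
ΔV₂ = 0.076 × 1.4 × 10^7 × 7.48 = 7.959 × 10^6 m³
ΔV = ΔV₁ + ΔV₂ = 1.576 × 10^8 m³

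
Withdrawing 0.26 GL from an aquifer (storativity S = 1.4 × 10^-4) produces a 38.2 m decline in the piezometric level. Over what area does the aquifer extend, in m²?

ΔV = 0.26 GL = 2.6 × 10^5 m³
A = ΔV / (S × Δh) = 2.6 × 10^5 / (1.4 × 10^-4 × 38.2) = 4.862 × 10^7 m²

A ≈ 4.86 × 10^7 m²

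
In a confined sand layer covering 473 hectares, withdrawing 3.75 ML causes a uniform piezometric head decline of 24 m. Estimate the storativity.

S ≈ 3.3 × 10^-5

A = 473 hectares = 4.73 × 10^6 m²
ΔV = 3.75 ML = 3750 m³
S = ΔV / (A × Δh) = 3750 m³ / (4.73 × 10^6 m² × 24 m) = 3.303 × 10^-5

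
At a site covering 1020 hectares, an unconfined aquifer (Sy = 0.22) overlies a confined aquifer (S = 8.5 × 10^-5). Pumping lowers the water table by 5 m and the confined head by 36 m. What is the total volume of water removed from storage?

ΔV ≈ 1.13 × 10^7 m³

A = 1020 hectares = 1.02 × 10^7 m²
Unconfined: ΔV_u = Sy × A × Δh_u = 0.22 × 1.02 × 10^7 × 5 = 1.122 × 10^7 m³
Confined: ΔV_c = S × A × Δh_c = 8.5 × 10^-5 × 1.02 × 10^7 × 36 = 31210 m³
Total ΔV = 1.122 × 10^7 + 31210 = 1.125 × 10^7 m³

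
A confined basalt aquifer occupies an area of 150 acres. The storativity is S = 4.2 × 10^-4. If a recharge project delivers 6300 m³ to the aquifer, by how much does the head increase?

Δh ≈ 24.7 m

A = 150 acres = 6.07 × 10^5 m²
Δh = ΔV / (S × A) = 6300 m³ / (4.2 × 10^-4 × 6.07 × 10^5 m²) = 24.71 m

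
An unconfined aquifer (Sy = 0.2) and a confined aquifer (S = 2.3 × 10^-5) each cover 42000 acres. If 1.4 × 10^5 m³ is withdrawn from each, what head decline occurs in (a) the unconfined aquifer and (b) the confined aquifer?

A = 42000 acres = 1.7 × 10^8 m²
Unconfined: Δh_u = ΔV/(Sy·A) = 1.4 × 10^5/(0.2 × 1.7 × 10^8) = 0.004118 m
Confined: Δh_c = ΔV/(S·A) = 1.4 × 10^5/(2.3 × 10^-5 × 1.7 × 10^8) = 35.81 m

Δh_u ≈ 0.00412 m; Δh_c ≈ 35.8 m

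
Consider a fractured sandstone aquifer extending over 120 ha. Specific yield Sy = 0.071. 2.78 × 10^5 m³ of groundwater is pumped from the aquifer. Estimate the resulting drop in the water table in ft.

Δh ≈ 10.7 ft

A = 120 ha = 1.2 × 10^6 m²
Δh = ΔV / (Sy × A) = 2.78 × 10^5 m³ / (0.071 × 1.2 × 10^6 m²) = 3.263 m
Δh = 3.263 m = 10.71 ft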